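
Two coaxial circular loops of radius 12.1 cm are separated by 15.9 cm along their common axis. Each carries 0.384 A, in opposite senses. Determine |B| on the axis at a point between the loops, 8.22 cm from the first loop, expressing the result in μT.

B ≈ 0.0715 μT

Each loop contributes B = μ₀IR²/[2(R²+z²)^(3/2)] on the axis, with z measured from that loop.
Loop 1 (z = 0.0822 m): B₁ = 1.13×10⁻⁶ T. Loop 2 (z = 0.0768 m): B₂ = 1.20×10⁻⁶ T.
The fields oppose: B = |B₁ − B₂| = 7.15×10⁻⁸ T.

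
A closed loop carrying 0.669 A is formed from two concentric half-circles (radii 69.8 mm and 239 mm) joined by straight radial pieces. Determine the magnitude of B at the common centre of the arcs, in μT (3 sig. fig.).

The radial connectors point toward the centre, so dl × r̂ = 0 and they contribute nothing.
Each semicircle gives μ₀I/(4R): inner arc 3.01×10⁻⁶ T, outer arc 8.79×10⁻⁷ T.
The two arcs carry current in opposite angular senses, so their fields oppose: B = |3.01×10⁻⁶ − 8.79×10⁻⁷| = 2.13×10⁻⁶ T.

B ≈ 2.13 μT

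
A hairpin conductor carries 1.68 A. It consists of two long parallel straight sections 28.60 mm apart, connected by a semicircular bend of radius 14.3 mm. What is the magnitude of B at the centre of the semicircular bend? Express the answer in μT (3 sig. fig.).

B ≈ 60.4 μT

The semicircular arc contributes B_arc = μ₀I·π/(4πR) = μ₀I/(4R) = 3.69×10⁻⁵ T.
Each semi-infinite lead is at perpendicular distance R = 0.0143 m from the centre, with the perpendicular foot at its near end, so it contributes μ₀I/(4πR); both point the same way, together 2.35×10⁻⁵ T.
Arc and leads all point the same direction: B = 3.69×10⁻⁵ + 2.35×10⁻⁵ = 6.04×10⁻⁵ T.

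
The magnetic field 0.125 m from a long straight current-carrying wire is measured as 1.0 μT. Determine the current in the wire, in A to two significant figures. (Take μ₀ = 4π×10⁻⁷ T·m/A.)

For a long straight wire B = μ₀I/(2πd), so I = 2πdB/μ₀.
I = 2π × 0.125 × 1.00×10⁻⁶ / (4π×10⁻⁷) = 0.625 A.

I ≈ 0.62 A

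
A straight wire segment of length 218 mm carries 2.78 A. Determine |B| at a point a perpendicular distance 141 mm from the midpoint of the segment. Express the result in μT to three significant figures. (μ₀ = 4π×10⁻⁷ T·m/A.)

For a finite straight segment, B = (μ₀I/4πd)(sinθ₁ + sinθ₂), where θ₁, θ₂ are the angles from the perpendicular to each end.
The perpendicular from the point meets the wire at its midpoint, so each end is L/2 = 0.109 m away along the wire.
sinθ₁ = 0.109/√(0.109²+0.141²) = 0.6116; sinθ₂ = 0.109/√(0.109²+0.141²) = 0.6116.
B = (4π×10⁻⁷ × 2.78) / (4π × 0.141) × (0.6116 + 0.6116) = 2.41×10⁻⁶ T.

B ≈ 2.41 μT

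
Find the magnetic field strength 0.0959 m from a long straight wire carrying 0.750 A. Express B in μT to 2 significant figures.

For an infinitely long straight wire, B = μ₀I/(2πd).
B = (4π×10⁻⁷ × 0.750) / (2π × 0.0959) = 1.56×10⁻⁶ T.

B ≈ 1.6 μT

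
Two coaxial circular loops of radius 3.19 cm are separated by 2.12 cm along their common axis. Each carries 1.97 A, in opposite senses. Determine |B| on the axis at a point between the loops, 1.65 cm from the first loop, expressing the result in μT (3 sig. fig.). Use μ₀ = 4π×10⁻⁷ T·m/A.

Each loop contributes B = μ₀IR²/[2(R²+z²)^(3/2)] on the axis, with z measured from that loop.
Loop 1 (z = 0.0165 m): B₁ = 2.72×10⁻⁵ T. Loop 2 (z = 0.0047 m): B₂ = 3.76×10⁻⁵ T.
The fields oppose: B = |B₁ − B₂| = 1.04×10⁻⁵ T.

B ≈ 10.4 μT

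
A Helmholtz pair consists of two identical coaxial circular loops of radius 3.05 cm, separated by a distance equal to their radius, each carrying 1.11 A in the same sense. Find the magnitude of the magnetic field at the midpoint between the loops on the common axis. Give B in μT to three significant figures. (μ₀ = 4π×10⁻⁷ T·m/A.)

B ≈ 32.7 μT

Each loop contributes B = μ₀IR²/[2(R²+z²)^(3/2)] on the axis, with z measured from that loop.
Loop 1 (z = 0.01525 m): B₁ = 1.64×10⁻⁵ T. Loop 2 (z = 0.01525 m): B₂ = 1.64×10⁻⁵ T.
The fields add: B = B₁ + B₂ = 3.27×10⁻⁵ T.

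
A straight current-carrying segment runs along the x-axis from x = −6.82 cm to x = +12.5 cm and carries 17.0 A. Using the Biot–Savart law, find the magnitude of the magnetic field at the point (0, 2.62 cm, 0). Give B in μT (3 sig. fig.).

B ≈ 124 μT

For a finite straight segment, B = (μ₀I/4πd)(sinθ₁ + sinθ₂), where θ₁, θ₂ are the angles from the perpendicular to each end.
The perpendicular distance is d = 0.0262 m; the end-offsets along the wire are a = 0.0682 m and b = 0.125 m.
sinθ₁ = 0.0682/√(0.0682²+0.0262²) = 0.9335; sinθ₂ = 0.125/√(0.125²+0.0262²) = 0.9787.
B = (4π×10⁻⁷ × 17.0) / (4π × 0.0262) × (0.9335 + 0.9787) = 1.24×10⁻⁴ T.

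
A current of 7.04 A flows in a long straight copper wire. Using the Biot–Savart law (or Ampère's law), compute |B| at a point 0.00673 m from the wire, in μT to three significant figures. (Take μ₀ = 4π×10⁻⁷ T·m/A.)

For an infinitely long straight wire, B = μ₀I/(2πd).
B = (4π×10⁻⁷ × 7.04) / (2π × 0.00673) = 2.09×10⁻⁴ T.

B ≈ 209 μT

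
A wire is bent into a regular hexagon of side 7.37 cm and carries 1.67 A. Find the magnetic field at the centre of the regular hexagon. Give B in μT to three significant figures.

Each side is a finite straight segment at perpendicular distance d = a/(2 tan(π/6)) = 0.06383 m from the centre, with end-angles ±π/6.
One side contributes B₁ = (μ₀I/4πd)·2 sin(π/6) = 2.62×10⁻⁶ T.
All 6 sides add in the same direction: B = 6 × 2.62×10⁻⁶ = 1.57×10⁻⁵ T.

B ≈ 15.7 μT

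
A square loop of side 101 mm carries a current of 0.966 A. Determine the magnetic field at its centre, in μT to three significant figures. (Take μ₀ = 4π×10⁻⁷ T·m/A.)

Each side is a finite straight segment at perpendicular distance d = a/(2 tan(π/4)) = 0.0505 m from the centre, with end-angles ±π/4.
One side contributes B₁ = (μ₀I/4πd)·2 sin(π/4) = 2.71×10⁻⁶ T.
All 4 sides add in the same direction: B = 4 × 2.71×10⁻⁶ = 1.08×10⁻⁵ T.

B ≈ 10.8 μT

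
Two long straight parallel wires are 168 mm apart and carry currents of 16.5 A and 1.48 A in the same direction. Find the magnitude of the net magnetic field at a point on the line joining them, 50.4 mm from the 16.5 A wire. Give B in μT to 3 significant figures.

B ≈ 63.0 μT

Each long wire gives B = μ₀I/(2πd). Distances are d₁ = 0.0504 m and d₂ = 0.1176 m.
B₁ = 6.55×10⁻⁵ T, B₂ = 2.52×10⁻⁶ T.
Between parallel currents the two contributions point in opposite directions, so they subtract. B = |B₁ − B₂| = |6.55×10⁻⁵ − 2.52×10⁻⁶| = 6.30×10⁻⁵ T.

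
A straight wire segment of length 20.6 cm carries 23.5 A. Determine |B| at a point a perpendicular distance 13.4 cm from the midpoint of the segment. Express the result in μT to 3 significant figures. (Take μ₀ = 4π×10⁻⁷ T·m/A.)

B ≈ 21.4 μT

For a finite straight segment, B = (μ₀I/4πd)(sinθ₁ + sinθ₂), where θ₁, θ₂ are the angles from the perpendicular to each end.
The perpendicular from the point meets the wire at its midpoint, so each end is L/2 = 0.103 m away along the wire.
sinθ₁ = 0.103/√(0.103²+0.134²) = 0.6094; sinθ₂ = 0.103/√(0.103²+0.134²) = 0.6094.
B = (4π×10⁻⁷ × 23.5) / (4π × 0.134) × (0.6094 + 0.6094) = 2.14×10⁻⁵ T.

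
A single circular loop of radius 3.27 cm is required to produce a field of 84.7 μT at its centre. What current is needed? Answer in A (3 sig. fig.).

At the centre of a circular loop B = μ₀I/(2R), so I = 2RB/μ₀.
With R = 0.0327 m, I = 2 × 0.0327 × 8.47×10⁻⁵ / (4π×10⁻⁷) = 4.41 A.

I ≈ 4.41 A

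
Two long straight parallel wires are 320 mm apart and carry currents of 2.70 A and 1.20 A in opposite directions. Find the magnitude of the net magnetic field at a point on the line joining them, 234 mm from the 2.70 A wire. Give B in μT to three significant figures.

B ≈ 5.10 μT

Each long wire gives B = μ₀I/(2πd). Distances are d₁ = 0.234 m and d₂ = 0.086 m.
B₁ = 2.31×10⁻⁶ T, B₂ = 2.79×10⁻⁶ T.
Between antiparallel currents both contributions point the same way, so they add. B = B₁ + B₂ = 2.31×10⁻⁶ + 2.79×10⁻⁶ = 5.10×10⁻⁶ T.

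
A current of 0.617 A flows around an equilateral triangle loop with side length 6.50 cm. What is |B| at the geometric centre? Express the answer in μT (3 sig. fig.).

Each side is a finite straight segment at perpendicular distance d = a/(2 tan(π/3)) = 0.01876 m from the centre, with end-angles ±π/3.
One side contributes B₁ = (μ₀I/4πd)·2 sin(π/3) = 5.70×10⁻⁶ T.
All 3 sides add in the same direction: B = 3 × 5.70×10⁻⁶ = 1.71×10⁻⁵ T.

B ≈ 17.1 μT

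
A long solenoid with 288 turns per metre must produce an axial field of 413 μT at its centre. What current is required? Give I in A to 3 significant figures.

Inside a long solenoid B = μ₀nI with n = 288 m⁻¹, so I = B/(μ₀n).
I = 4.13×10⁻⁴ / (4π×10⁻⁷ × 288) = 1.14 A.

I ≈ 1.14 A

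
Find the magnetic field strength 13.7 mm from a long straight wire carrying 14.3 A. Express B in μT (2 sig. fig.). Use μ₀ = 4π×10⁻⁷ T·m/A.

B ≈ 210 μT

For an infinitely long straight wire, B = μ₀I/(2πd).
B = (4π×10⁻⁷ × 14.3) / (2π × 0.0137) = 2.09×10⁻⁴ T.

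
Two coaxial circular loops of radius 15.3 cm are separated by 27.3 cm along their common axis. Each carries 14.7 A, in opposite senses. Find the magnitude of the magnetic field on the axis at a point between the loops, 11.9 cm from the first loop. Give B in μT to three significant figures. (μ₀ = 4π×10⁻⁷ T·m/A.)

Each loop contributes B = μ₀IR²/[2(R²+z²)^(3/2)] on the axis, with z measured from that loop.
Loop 1 (z = 0.119 m): B₁ = 2.97×10⁻⁵ T. Loop 2 (z = 0.154 m): B₂ = 2.11×10⁻⁵ T.
The fields oppose: B = |B₁ − B₂| = 8.56×10⁻⁶ T.

B ≈ 8.56 μT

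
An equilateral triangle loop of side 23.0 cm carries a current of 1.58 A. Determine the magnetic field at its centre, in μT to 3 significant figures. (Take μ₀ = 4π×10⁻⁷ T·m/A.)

B ≈ 12.4 μT

Each side is a finite straight segment at perpendicular distance d = a/(2 tan(π/3)) = 0.0664 m from the centre, with end-angles ±π/3.
One side contributes B₁ = (μ₀I/4πd)·2 sin(π/3) = 4.12×10⁻⁶ T.
All 3 sides add in the same direction: B = 3 × 4.12×10⁻⁶ = 1.24×10⁻⁵ T.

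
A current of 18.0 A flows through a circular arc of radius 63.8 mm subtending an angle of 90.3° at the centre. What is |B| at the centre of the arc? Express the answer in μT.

B ≈ 44.5 μT

The Biot–Savart field of a circular arc at its centre is B = μ₀Iφ/(4πR), with φ = 1.576 rad.
B = (4π×10⁻⁷ × 18.0 × 1.576) / (4π × 0.0638) = 4.45×10⁻⁵ T.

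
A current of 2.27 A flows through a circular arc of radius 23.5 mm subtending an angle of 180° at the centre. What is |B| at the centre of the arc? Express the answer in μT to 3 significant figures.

The Biot–Savart field of a circular arc at its centre is B = μ₀Iφ/(4πR), with φ = 3.142 rad.
B = (4π×10⁻⁷ × 2.27 × 3.142) / (4π × 0.0235) = 3.03×10⁻⁵ T.

B ≈ 30.3 μT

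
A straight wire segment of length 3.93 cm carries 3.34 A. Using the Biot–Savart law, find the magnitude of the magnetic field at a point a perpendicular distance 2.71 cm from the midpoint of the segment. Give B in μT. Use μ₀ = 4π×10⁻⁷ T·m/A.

For a finite straight segment, B = (μ₀I/4πd)(sinθ₁ + sinθ₂), where θ₁, θ₂ are the angles from the perpendicular to each end.
The perpendicular from the point meets the wire at its midpoint, so each end is L/2 = 0.01965 m away along the wire.
sinθ₁ = 0.01965/√(0.01965²+0.0271²) = 0.5870; sinθ₂ = 0.01965/√(0.01965²+0.0271²) = 0.5870.
B = (4π×10⁻⁷ × 3.34) / (4π × 0.0271) × (0.5870 + 0.5870) = 1.45×10⁻⁵ T.

B ≈ 14.5 μT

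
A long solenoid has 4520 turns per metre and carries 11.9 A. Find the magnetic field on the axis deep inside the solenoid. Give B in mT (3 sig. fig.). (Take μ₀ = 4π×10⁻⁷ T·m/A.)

Inside a long solenoid, B = μ₀nI with n = 4520 turns/m.
B = 4π×10⁻⁷ × 4520 × 11.9 = 6.76×10⁻² T.

B ≈ 67.6 mT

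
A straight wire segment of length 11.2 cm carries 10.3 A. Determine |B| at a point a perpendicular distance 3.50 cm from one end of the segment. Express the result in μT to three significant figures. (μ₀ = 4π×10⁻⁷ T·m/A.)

For a finite straight segment, B = (μ₀I/4πd)(sinθ₁ + sinθ₂), where θ₁, θ₂ are the angles from the perpendicular to each end.
The perpendicular foot is at one end, so the two end-offsets along the wire are 0 and L = 0.112 m.
sinθ₁ = 0/√(0²+0.035²) = 0.0000; sinθ₂ = 0.112/√(0.112²+0.035²) = 0.9545.
B = (4π×10⁻⁷ × 10.3) / (4π × 0.035) × (0.0000 + 0.9545) = 2.81×10⁻⁵ T.

B ≈ 28.1 μT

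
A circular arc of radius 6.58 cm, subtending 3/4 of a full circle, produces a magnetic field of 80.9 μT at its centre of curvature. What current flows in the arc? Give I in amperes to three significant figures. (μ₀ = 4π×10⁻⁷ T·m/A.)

I ≈ 11.3 A

For a circular arc, B = μ₀Iφ/(4πR) with φ in radians; here φ = 4.712 rad.
So I = 4πRB/(μ₀φ) = 4π × 0.0658 × 8.09×10⁻⁵ / (4π×10⁻⁷ × 4.712) = 11.3 A.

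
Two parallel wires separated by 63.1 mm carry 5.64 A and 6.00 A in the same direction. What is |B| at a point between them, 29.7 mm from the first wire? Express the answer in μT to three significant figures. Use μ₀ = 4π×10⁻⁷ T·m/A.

Each long wire gives B = μ₀I/(2πd). Distances are d₁ = 0.0297 m and d₂ = 0.0334 m.
B₁ = 3.80×10⁻⁵ T, B₂ = 3.59×10⁻⁵ T.
Between parallel currents the two contributions point in opposite directions, so they subtract. B = |B₁ − B₂| = |3.80×10⁻⁵ − 3.59×10⁻⁵| = 2.05×10⁻⁶ T.

B ≈ 2.05 μT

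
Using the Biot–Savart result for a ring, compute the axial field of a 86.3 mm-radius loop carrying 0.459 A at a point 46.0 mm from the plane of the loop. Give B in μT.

On the axis of a circular loop, B = μ₀IR² / [2(R²+z²)^(3/2)].
R² + z² = (0.0863)² + (0.046)² = 0.009564 m², and (R²+z²)^(3/2) = 9.35×10⁻⁴ m³.
B = (4π×10⁻⁷ × 0.459 × 0.007448) / (2 × 9.35×10⁻⁴) = 2.30×10⁻⁶ T.

B ≈ 2.30 μT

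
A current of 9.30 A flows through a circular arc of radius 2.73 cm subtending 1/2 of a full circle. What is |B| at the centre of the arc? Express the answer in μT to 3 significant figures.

B ≈ 107 μT

The Biot–Savart field of a circular arc at its centre is B = μ₀Iφ/(4πR), with φ = 3.142 rad.
B = (4π×10⁻⁷ × 9.30 × 3.142) / (4π × 0.0273) = 1.07×10⁻⁴ T.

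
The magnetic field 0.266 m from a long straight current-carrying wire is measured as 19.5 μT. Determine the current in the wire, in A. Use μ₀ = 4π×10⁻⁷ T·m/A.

For a long straight wire B = μ₀I/(2πd), so I = 2πdB/μ₀.
I = 2π × 0.266 × 1.95×10⁻⁵ / (4π×10⁻⁷) = 25.9 A.

I ≈ 25.9 A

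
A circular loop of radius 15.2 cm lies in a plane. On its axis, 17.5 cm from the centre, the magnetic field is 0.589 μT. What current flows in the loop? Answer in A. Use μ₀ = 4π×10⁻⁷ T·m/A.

I ≈ 0.505 A

On the axis of a loop, B = μ₀IR²/[2(R²+z²)^(3/2)], so I = 2B(R²+z²)^(3/2)/(μ₀R²).
R² + z² = 0.0231 + 0.03063 = 0.05373 m²; raised to 3/2 gives 1.25×10⁻² m³.
I = 2 × 5.89×10⁻⁷ × 1.25×10⁻² / (1.26×10⁻⁶ × 0.0231) = 0.505 A.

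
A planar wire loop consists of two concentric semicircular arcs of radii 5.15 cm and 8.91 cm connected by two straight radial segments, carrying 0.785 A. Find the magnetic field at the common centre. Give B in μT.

The radial connectors point toward the centre, so dl × r̂ = 0 and they contribute nothing.
Each semicircle gives μ₀I/(4R): inner arc 4.79×10⁻⁶ T, outer arc 2.77×10⁻⁶ T.
The two arcs carry current in opposite angular senses, so their fields oppose: B = |4.79×10⁻⁶ − 2.77×10⁻⁶| = 2.02×10⁻⁶ T.

B ≈ 2.02 μT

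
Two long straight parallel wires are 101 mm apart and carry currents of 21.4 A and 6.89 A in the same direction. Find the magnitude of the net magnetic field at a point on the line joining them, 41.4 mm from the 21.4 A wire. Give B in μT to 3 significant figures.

B ≈ 80.3 μT

Each long wire gives B = μ₀I/(2πd). Distances are d₁ = 0.0414 m and d₂ = 0.0596 m.
B₁ = 1.03×10⁻⁴ T, B₂ = 2.31×10⁻⁵ T.
Between parallel currents the two contributions point in opposite directions, so they subtract. B = |B₁ − B₂| = |1.03×10⁻⁴ − 2.31×10⁻⁵| = 8.03×10⁻⁵ T.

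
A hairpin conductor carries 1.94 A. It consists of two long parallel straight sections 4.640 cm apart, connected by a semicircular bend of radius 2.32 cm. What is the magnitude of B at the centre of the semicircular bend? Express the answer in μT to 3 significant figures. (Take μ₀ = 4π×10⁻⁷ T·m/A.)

B ≈ 43.0 μT

The semicircular arc contributes B_arc = μ₀I·π/(4πR) = μ₀I/(4R) = 2.63×10⁻⁵ T.
Each semi-infinite lead is at perpendicular distance R = 0.0232 m from the centre, with the perpendicular foot at its near end, so it contributes μ₀I/(4πR); both point the same way, together 1.67×10⁻⁵ T.
Arc and leads all point the same direction: B = 2.63×10⁻⁵ + 1.67×10⁻⁵ = 4.30×10⁻⁵ T.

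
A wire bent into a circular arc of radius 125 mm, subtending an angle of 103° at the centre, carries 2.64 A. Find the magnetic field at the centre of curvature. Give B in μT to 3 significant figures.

B ≈ 3.80 μT

The Biot–Savart field of a circular arc at its centre is B = μ₀Iφ/(4πR), with φ = 1.798 rad.
B = (4π×10⁻⁷ × 2.64 × 1.798) / (4π × 0.125) = 3.80×10⁻⁶ T.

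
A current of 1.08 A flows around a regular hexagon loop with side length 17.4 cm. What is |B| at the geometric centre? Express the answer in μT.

B ≈ 4.30 μT

Each side is a finite straight segment at perpendicular distance d = a/(2 tan(π/6)) = 0.1507 m from the centre, with end-angles ±π/6.
One side contributes B₁ = (μ₀I/4πd)·2 sin(π/6) = 7.17×10⁻⁷ T.
All 6 sides add in the same direction: B = 6 × 7.17×10⁻⁷ = 4.30×10⁻⁶ T.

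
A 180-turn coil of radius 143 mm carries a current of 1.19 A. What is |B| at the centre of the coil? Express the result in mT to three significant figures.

B ≈ 0.941 mT

For an N-turn flat coil, B = Nμ₀I/(2R) with R = 0.143 m.
B = 180 × 5.23×10⁻⁶ T = 9.41×10⁻⁴ T.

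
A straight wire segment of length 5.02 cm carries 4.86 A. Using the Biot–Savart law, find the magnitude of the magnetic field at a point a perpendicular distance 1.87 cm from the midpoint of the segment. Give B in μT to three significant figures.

B ≈ 41.7 μT

For a finite straight segment, B = (μ₀I/4πd)(sinθ₁ + sinθ₂), where θ₁, θ₂ are the angles from the perpendicular to each end.
The perpendicular from the point meets the wire at its midpoint, so each end is L/2 = 0.0251 m away along the wire.
sinθ₁ = 0.0251/√(0.0251²+0.0187²) = 0.8019; sinθ₂ = 0.0251/√(0.0251²+0.0187²) = 0.8019.
B = (4π×10⁻⁷ × 4.86) / (4π × 0.0187) × (0.8019 + 0.8019) = 4.17×10⁻⁵ T.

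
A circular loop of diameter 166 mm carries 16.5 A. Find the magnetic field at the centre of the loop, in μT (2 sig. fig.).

B ≈ 120 μT

At the centre of a circular loop the Biot–Savart law gives B = μ₀I/(2R) (so R = 0.083 m).
B = (4π×10⁻⁷ × 16.5) / (2 × 0.083) = 1.25×10⁻⁴ T.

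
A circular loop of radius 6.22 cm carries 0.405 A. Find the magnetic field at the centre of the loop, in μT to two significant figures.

B ≈ 4.1 μT

At the centre of a circular loop the Biot–Savart law gives B = μ₀I/(2R).
B = (4π×10⁻⁷ × 0.405) / (2 × 0.0622) = 4.09×10⁻⁶ T.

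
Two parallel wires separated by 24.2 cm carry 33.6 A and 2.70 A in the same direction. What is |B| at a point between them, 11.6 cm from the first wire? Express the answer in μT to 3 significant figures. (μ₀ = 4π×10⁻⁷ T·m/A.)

B ≈ 53.6 μT

Each long wire gives B = μ₀I/(2πd). Distances are d₁ = 0.116 m and d₂ = 0.126 m.
B₁ = 5.79×10⁻⁵ T, B₂ = 4.29×10⁻⁶ T.
Between parallel currents the two contributions point in opposite directions, so they subtract. B = |B₁ − B₂| = |5.79×10⁻⁵ − 4.29×10⁻⁶| = 5.36×10⁻⁵ T.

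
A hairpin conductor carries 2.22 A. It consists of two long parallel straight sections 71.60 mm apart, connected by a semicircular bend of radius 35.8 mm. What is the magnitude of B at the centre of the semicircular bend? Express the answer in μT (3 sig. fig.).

The semicircular arc contributes B_arc = μ₀I·π/(4πR) = μ₀I/(4R) = 1.95×10⁻⁵ T.
Each semi-infinite lead is at perpendicular distance R = 0.0358 m from the centre, with the perpendicular foot at its near end, so it contributes μ₀I/(4πR); both point the same way, together 1.24×10⁻⁵ T.
Arc and leads all point the same direction: B = 1.95×10⁻⁵ + 1.24×10⁻⁵ = 3.19×10⁻⁵ T.

B ≈ 31.9 μT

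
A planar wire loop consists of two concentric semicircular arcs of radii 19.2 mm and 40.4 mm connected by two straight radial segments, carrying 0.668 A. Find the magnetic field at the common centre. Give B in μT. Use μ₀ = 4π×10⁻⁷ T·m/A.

B ≈ 5.74 μT

The radial connectors point toward the centre, so dl × r̂ = 0 and they contribute nothing.
Each semicircle gives μ₀I/(4R): inner arc 1.09×10⁻⁵ T, outer arc 5.19×10⁻⁶ T.
The two arcs carry current in opposite angular senses, so their fields oppose: B = |1.09×10⁻⁵ − 5.19×10⁻⁶| = 5.74×10⁻⁶ T.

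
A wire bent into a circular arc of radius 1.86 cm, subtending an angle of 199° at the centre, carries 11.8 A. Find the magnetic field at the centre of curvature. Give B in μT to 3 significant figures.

B ≈ 220 μT

The Biot–Savart field of a circular arc at its centre is B = μ₀Iφ/(4πR), with φ = 3.473 rad.
B = (4π×10⁻⁷ × 11.8 × 3.473) / (4π × 0.0186) = 2.20×10⁻⁴ T.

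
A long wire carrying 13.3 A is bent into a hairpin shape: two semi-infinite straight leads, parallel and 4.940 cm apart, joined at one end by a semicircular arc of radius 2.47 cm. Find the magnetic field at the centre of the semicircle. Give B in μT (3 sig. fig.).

B ≈ 277 μT

The semicircular arc contributes B_arc = μ₀I·π/(4πR) = μ₀I/(4R) = 1.69×10⁻⁴ T.
Each semi-infinite lead is at perpendicular distance R = 0.0247 m from the centre, with the perpendicular foot at its near end, so it contributes μ₀I/(4πR); both point the same way, together 1.08×10⁻⁴ T.
Arc and leads all point the same direction: B = 1.69×10⁻⁴ + 1.08×10⁻⁴ = 2.77×10⁻⁴ T.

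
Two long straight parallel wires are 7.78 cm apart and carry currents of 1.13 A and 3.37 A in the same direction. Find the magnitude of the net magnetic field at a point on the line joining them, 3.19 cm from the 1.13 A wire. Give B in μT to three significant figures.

B ≈ 7.60 μT

Each long wire gives B = μ₀I/(2πd). Distances are d₁ = 0.0319 m and d₂ = 0.0459 m.
B₁ = 7.08×10⁻⁶ T, B₂ = 1.47×10⁻⁵ T.
Between parallel currents the two contributions point in opposite directions, so they subtract. B = |B₁ − B₂| = |7.08×10⁻⁶ − 1.47×10⁻⁵| = 7.60×10⁻⁶ T.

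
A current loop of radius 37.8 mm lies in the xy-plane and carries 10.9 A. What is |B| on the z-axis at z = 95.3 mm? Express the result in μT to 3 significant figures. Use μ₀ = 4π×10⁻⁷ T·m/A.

B ≈ 9.08 μT

On the axis of a circular loop, B = μ₀IR² / [2(R²+z²)^(3/2)].
R² + z² = (0.0378)² + (0.0953)² = 0.01051 m², and (R²+z²)^(3/2) = 1.08×10⁻³ m³.
B = (4π×10⁻⁷ × 10.9 × 0.001429) / (2 × 1.08×10⁻³) = 9.08×10⁻⁶ T.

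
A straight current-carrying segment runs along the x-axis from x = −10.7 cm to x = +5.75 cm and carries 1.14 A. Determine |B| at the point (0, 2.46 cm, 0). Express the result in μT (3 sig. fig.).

B ≈ 8.78 μT

For a finite straight segment, B = (μ₀I/4πd)(sinθ₁ + sinθ₂), where θ₁, θ₂ are the angles from the perpendicular to each end.
The perpendicular distance is d = 0.0246 m; the end-offsets along the wire are a = 0.107 m and b = 0.0575 m.
sinθ₁ = 0.107/√(0.107²+0.0246²) = 0.9746; sinθ₂ = 0.0575/√(0.0575²+0.0246²) = 0.9194.
B = (4π×10⁻⁷ × 1.14) / (4π × 0.0246) × (0.9746 + 0.9194) = 8.78×10⁻⁶ T.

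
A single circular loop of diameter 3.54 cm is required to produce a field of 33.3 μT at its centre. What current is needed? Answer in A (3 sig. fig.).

At the centre of a circular loop B = μ₀I/(2R), so I = 2RB/μ₀.
With R = 0.0177 m, I = 2 × 0.0177 × 3.33×10⁻⁵ / (4π×10⁻⁷) = 0.938 A.

I ≈ 0.938 A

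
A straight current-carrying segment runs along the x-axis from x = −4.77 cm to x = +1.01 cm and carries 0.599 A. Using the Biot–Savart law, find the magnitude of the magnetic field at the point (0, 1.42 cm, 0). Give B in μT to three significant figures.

For a finite straight segment, B = (μ₀I/4πd)(sinθ₁ + sinθ₂), where θ₁, θ₂ are the angles from the perpendicular to each end.
The perpendicular distance is d = 0.0142 m; the end-offsets along the wire are a = 0.0477 m and b = 0.0101 m.
sinθ₁ = 0.0477/√(0.0477²+0.0142²) = 0.9584; sinθ₂ = 0.0101/√(0.0101²+0.0142²) = 0.5796.
B = (4π×10⁻⁷ × 0.599) / (4π × 0.0142) × (0.9584 + 0.5796) = 6.49×10⁻⁶ T.

B ≈ 6.49 μT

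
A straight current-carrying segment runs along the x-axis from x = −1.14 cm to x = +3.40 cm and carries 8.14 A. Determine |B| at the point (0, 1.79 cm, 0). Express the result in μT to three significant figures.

B ≈ 64.7 μT

For a finite straight segment, B = (μ₀I/4πd)(sinθ₁ + sinθ₂), where θ₁, θ₂ are the angles from the perpendicular to each end.
The perpendicular distance is d = 0.0179 m; the end-offsets along the wire are a = 0.0114 m and b = 0.034 m.
sinθ₁ = 0.0114/√(0.0114²+0.0179²) = 0.5372; sinθ₂ = 0.034/√(0.034²+0.0179²) = 0.8849.
B = (4π×10⁻⁷ × 8.14) / (4π × 0.0179) × (0.5372 + 0.8849) = 6.47×10⁻⁵ T.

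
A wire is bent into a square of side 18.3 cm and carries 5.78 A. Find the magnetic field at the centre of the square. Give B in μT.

Each side is a finite straight segment at perpendicular distance d = a/(2 tan(π/4)) = 0.0915 m from the centre, with end-angles ±π/4.
One side contributes B₁ = (μ₀I/4πd)·2 sin(π/4) = 8.93×10⁻⁶ T.
All 4 sides add in the same direction: B = 4 × 8.93×10⁻⁶ = 3.57×10⁻⁵ T.

B ≈ 35.7 μT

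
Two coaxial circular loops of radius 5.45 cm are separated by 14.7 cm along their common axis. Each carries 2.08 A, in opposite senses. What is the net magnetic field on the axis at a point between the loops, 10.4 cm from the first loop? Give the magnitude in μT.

B ≈ 9.20 μT

Each loop contributes B = μ₀IR²/[2(R²+z²)^(3/2)] on the axis, with z measured from that loop.
Loop 1 (z = 0.104 m): B₁ = 2.40×10⁻⁶ T. Loop 2 (z = 0.043 m): B₂ = 1.16×10⁻⁵ T.
The fields oppose: B = |B₁ − B₂| = 9.20×10⁻⁶ T.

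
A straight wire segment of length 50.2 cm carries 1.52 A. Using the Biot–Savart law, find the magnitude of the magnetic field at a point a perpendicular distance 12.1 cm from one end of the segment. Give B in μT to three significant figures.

For a finite straight segment, B = (μ₀I/4πd)(sinθ₁ + sinθ₂), where θ₁, θ₂ are the angles from the perpendicular to each end.
The perpendicular foot is at one end, so the two end-offsets along the wire are 0 and L = 0.502 m.
sinθ₁ = 0/√(0²+0.121²) = 0.0000; sinθ₂ = 0.502/√(0.502²+0.121²) = 0.9722.
B = (4π×10⁻⁷ × 1.52) / (4π × 0.121) × (0.0000 + 0.9722) = 1.22×10⁻⁶ T.

B ≈ 1.22 μT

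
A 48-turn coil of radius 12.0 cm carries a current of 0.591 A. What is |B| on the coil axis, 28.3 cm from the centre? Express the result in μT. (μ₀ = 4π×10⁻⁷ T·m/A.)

B ≈ 8.84 μT

For an N-turn flat coil, B = Nμ₀IR²/[2(R²+z²)^(3/2)] with R = 0.12 m, z = 0.283 m.
B = 48 × 1.84×10⁻⁷ T = 8.84×10⁻⁶ T.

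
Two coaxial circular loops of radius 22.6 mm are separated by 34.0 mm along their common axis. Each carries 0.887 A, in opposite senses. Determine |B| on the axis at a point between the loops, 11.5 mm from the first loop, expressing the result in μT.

Each loop contributes B = μ₀IR²/[2(R²+z²)^(3/2)] on the axis, with z measured from that loop.
Loop 1 (z = 0.0115 m): B₁ = 1.75×10⁻⁵ T. Loop 2 (z = 0.0225 m): B₂ = 8.78×10⁻⁶ T.
The fields oppose: B = |B₁ − B₂| = 8.68×10⁻⁶ T.

B ≈ 8.68 μT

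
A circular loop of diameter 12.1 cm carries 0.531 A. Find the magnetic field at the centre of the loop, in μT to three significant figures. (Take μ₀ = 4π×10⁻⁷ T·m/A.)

B ≈ 5.51 μT

At the centre of a circular loop the Biot–Savart law gives B = μ₀I/(2R) (so R = 0.0605 m).
B = (4π×10⁻⁷ × 0.531) / (2 × 0.0605) = 5.51×10⁻⁶ T.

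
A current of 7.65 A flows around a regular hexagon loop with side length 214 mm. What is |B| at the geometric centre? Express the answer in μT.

Each side is a finite straight segment at perpendicular distance d = a/(2 tan(π/6)) = 0.1853 m from the centre, with end-angles ±π/6.
One side contributes B₁ = (μ₀I/4πd)·2 sin(π/6) = 4.13×10⁻⁶ T.
All 6 sides add in the same direction: B = 6 × 4.13×10⁻⁶ = 2.48×10⁻⁵ T.

B ≈ 24.8 μT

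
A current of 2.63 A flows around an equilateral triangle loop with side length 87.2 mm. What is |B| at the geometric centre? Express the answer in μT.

B ≈ 54.3 μT

Each side is a finite straight segment at perpendicular distance d = a/(2 tan(π/3)) = 0.02517 m from the centre, with end-angles ±π/3.
One side contributes B₁ = (μ₀I/4πd)·2 sin(π/3) = 1.81×10⁻⁵ T.
All 3 sides add in the same direction: B = 3 × 1.81×10⁻⁵ = 5.43×10⁻⁵ T.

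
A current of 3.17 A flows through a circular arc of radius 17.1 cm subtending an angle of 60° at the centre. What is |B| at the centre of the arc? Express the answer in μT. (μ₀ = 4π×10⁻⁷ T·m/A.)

The Biot–Savart field of a circular arc at its centre is B = μ₀Iφ/(4πR), with φ = 1.047 rad.
B = (4π×10⁻⁷ × 3.17 × 1.047) / (4π × 0.171) = 1.94×10⁻⁶ T.

B ≈ 1.94 μT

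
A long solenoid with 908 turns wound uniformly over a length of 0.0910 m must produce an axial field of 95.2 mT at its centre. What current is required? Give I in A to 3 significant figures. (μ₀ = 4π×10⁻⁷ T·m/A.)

I ≈ 7.59 A

Inside a long solenoid B = μ₀nI with n = 9978 m⁻¹, so I = B/(μ₀n).
I = 9.52×10⁻² / (4π×10⁻⁷ × 9978) = 7.59 A.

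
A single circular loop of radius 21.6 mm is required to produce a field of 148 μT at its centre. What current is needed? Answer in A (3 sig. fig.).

I ≈ 5.09 A

At the centre of a circular loop B = μ₀I/(2R), so I = 2RB/μ₀.
With R = 0.0216 m, I = 2 × 0.0216 × 1.48×10⁻⁴ / (4π×10⁻⁷) = 5.09 A.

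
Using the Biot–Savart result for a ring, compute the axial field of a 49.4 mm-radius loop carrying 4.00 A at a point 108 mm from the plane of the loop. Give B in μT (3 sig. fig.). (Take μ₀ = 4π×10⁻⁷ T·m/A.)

On the axis of a circular loop, B = μ₀IR² / [2(R²+z²)^(3/2)].
R² + z² = (0.0494)² + (0.108)² = 0.0141 m², and (R²+z²)^(3/2) = 1.68×10⁻³ m³.
B = (4π×10⁻⁷ × 4.00 × 0.00244) / (2 × 1.68×10⁻³) = 3.66×10⁻⁶ T.

B ≈ 3.66 μT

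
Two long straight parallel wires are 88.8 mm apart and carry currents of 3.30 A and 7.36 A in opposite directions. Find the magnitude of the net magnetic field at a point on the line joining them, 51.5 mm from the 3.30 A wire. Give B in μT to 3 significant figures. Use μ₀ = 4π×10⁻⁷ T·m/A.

B ≈ 52.3 μT

Each long wire gives B = μ₀I/(2πd). Distances are d₁ = 0.0515 m and d₂ = 0.0373 m.
B₁ = 1.28×10⁻⁵ T, B₂ = 3.95×10⁻⁵ T.
Between antiparallel currents both contributions point the same way, so they add. B = B₁ + B₂ = 1.28×10⁻⁵ + 3.95×10⁻⁵ = 5.23×10⁻⁵ T.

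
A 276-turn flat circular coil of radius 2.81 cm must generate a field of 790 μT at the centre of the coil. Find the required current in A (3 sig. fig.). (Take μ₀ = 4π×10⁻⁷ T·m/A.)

I ≈ 0.128 A

For an N-turn coil, B = Nμ₀I/(2R) with R = 0.0281 m, so I = 2RB/(Nμ₀) = 2 × 0.0281 × 7.90×10⁻⁴ / (276 × 4π×10⁻⁷) = 0.128 A.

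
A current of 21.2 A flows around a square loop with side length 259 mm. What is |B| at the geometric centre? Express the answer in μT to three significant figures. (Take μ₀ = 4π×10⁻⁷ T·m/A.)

B ≈ 92.6 μT

Each side is a finite straight segment at perpendicular distance d = a/(2 tan(π/4)) = 0.1295 m from the centre, with end-angles ±π/4.
One side contributes B₁ = (μ₀I/4πd)·2 sin(π/4) = 2.32×10⁻⁵ T.
All 4 sides add in the same direction: B = 4 × 2.32×10⁻⁵ = 9.26×10⁻⁵ T.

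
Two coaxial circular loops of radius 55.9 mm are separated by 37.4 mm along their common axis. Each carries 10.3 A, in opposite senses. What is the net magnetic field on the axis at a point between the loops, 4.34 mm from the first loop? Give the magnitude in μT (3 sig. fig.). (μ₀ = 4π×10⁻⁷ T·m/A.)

B ≈ 40.9 μT

Each loop contributes B = μ₀IR²/[2(R²+z²)^(3/2)] on the axis, with z measured from that loop.
Loop 1 (z = 0.00434 m): B₁ = 1.15×10⁻⁴ T. Loop 2 (z = 0.03306 m): B₂ = 7.38×10⁻⁵ T.
The fields oppose: B = |B₁ − B₂| = 4.09×10⁻⁵ T.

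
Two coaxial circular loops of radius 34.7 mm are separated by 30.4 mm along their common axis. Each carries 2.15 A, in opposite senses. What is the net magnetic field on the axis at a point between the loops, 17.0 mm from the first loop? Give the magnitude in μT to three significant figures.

Each loop contributes B = μ₀IR²/[2(R²+z²)^(3/2)] on the axis, with z measured from that loop.
Loop 1 (z = 0.017 m): B₁ = 2.82×10⁻⁵ T. Loop 2 (z = 0.0134 m): B₂ = 3.16×10⁻⁵ T.
The fields oppose: B = |B₁ − B₂| = 3.41×10⁻⁶ T.

B ≈ 3.41 μT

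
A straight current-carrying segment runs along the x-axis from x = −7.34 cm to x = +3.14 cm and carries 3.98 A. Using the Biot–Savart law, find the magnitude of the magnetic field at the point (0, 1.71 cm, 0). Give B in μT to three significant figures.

B ≈ 43.1 μT

For a finite straight segment, B = (μ₀I/4πd)(sinθ₁ + sinθ₂), where θ₁, θ₂ are the angles from the perpendicular to each end.
The perpendicular distance is d = 0.0171 m; the end-offsets along the wire are a = 0.0734 m and b = 0.0314 m.
sinθ₁ = 0.0734/√(0.0734²+0.0171²) = 0.9739; sinθ₂ = 0.0314/√(0.0314²+0.0171²) = 0.8782.
B = (4π×10⁻⁷ × 3.98) / (4π × 0.0171) × (0.9739 + 0.8782) = 4.31×10⁻⁵ T.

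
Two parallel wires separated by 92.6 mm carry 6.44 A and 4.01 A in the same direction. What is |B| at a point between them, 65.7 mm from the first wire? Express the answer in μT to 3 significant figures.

B ≈ 10.2 μT

Each long wire gives B = μ₀I/(2πd). Distances are d₁ = 0.0657 m and d₂ = 0.0269 m.
B₁ = 1.96×10⁻⁵ T, B₂ = 2.98×10⁻⁵ T.
Between parallel currents the two contributions point in opposite directions, so they subtract. B = |B₁ − B₂| = |1.96×10⁻⁵ − 2.98×10⁻⁵| = 1.02×10⁻⁵ T.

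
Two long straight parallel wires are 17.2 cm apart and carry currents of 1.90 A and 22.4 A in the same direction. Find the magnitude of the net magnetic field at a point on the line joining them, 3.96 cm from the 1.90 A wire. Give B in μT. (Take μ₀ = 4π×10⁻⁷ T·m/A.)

Each long wire gives B = μ₀I/(2πd). Distances are d₁ = 0.0396 m and d₂ = 0.1324 m.
B₁ = 9.60×10⁻⁶ T, B₂ = 3.38×10⁻⁵ T.
Between parallel currents the two contributions point in opposite directions, so they subtract. B = |B₁ − B₂| = |9.60×10⁻⁶ − 3.38×10⁻⁵| = 2.42×10⁻⁵ T.

B ≈ 24.2 μT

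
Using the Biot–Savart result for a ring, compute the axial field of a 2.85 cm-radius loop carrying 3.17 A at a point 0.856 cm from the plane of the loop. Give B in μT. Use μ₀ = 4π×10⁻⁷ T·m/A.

B ≈ 61.4 μT

On the axis of a circular loop, B = μ₀IR² / [2(R²+z²)^(3/2)].
R² + z² = (0.0285)² + (0.00856)² = 0.0008855 m², and (R²+z²)^(3/2) = 2.64×10⁻⁵ m³.
B = (4π×10⁻⁷ × 3.17 × 0.0008123) / (2 × 2.64×10⁻⁵) = 6.14×10⁻⁵ T.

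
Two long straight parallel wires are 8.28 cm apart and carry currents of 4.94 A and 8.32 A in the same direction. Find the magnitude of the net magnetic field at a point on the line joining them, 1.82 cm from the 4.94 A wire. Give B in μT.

Each long wire gives B = μ₀I/(2πd). Distances are d₁ = 0.0182 m and d₂ = 0.0646 m.
B₁ = 5.43×10⁻⁵ T, B₂ = 2.58×10⁻⁵ T.
Between parallel currents the two contributions point in opposite directions, so they subtract. B = |B₁ − B₂| = |5.43×10⁻⁵ − 2.58×10⁻⁵| = 2.85×10⁻⁵ T.

B ≈ 28.5 μT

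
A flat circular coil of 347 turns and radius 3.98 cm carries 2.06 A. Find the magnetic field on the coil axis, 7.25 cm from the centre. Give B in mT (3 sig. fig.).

B ≈ 1.26 mT

For an N-turn flat coil, B = Nμ₀IR²/[2(R²+z²)^(3/2)] with R = 0.0398 m, z = 0.0725 m.
B = 347 × 3.62×10⁻⁶ T = 1.26×10⁻³ T.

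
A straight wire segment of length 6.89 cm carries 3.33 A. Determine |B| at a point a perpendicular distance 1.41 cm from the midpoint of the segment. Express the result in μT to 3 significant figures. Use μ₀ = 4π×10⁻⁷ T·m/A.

For a finite straight segment, B = (μ₀I/4πd)(sinθ₁ + sinθ₂), where θ₁, θ₂ are the angles from the perpendicular to each end.
The perpendicular from the point meets the wire at its midpoint, so each end is L/2 = 0.03445 m away along the wire.
sinθ₁ = 0.03445/√(0.03445²+0.0141²) = 0.9255; sinθ₂ = 0.03445/√(0.03445²+0.0141²) = 0.9255.
B = (4π×10⁻⁷ × 3.33) / (4π × 0.0141) × (0.9255 + 0.9255) = 4.37×10⁻⁵ T.

B ≈ 43.7 μT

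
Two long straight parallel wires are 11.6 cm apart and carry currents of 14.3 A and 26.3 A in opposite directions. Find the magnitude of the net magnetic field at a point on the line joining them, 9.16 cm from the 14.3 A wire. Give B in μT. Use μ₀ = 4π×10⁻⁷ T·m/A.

B ≈ 247 μT

Each long wire gives B = μ₀I/(2πd). Distances are d₁ = 0.0916 m and d₂ = 0.0244 m.
B₁ = 3.12×10⁻⁵ T, B₂ = 2.16×10⁻⁴ T.
Between antiparallel currents both contributions point the same way, so they add. B = B₁ + B₂ = 3.12×10⁻⁵ + 2.16×10⁻⁴ = 2.47×10⁻⁴ T.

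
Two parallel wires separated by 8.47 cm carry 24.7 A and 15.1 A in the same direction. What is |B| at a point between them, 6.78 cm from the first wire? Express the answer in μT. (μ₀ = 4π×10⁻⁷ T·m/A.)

B ≈ 106 μT

Each long wire gives B = μ₀I/(2πd). Distances are d₁ = 0.0678 m and d₂ = 0.0169 m.
B₁ = 7.29×10⁻⁵ T, B₂ = 1.79×10⁻⁴ T.
Between parallel currents the two contributions point in opposite directions, so they subtract. B = |B₁ − B₂| = |7.29×10⁻⁵ − 1.79×10⁻⁴| = 1.06×10⁻⁴ T.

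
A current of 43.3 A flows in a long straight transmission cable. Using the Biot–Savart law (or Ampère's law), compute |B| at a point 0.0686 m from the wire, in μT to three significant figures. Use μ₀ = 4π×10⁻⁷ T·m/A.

B ≈ 126 μT

For an infinitely long straight wire, B = μ₀I/(2πd).
B = (4π×10⁻⁷ × 43.3) / (2π × 0.0686) = 1.26×10⁻⁴ T.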